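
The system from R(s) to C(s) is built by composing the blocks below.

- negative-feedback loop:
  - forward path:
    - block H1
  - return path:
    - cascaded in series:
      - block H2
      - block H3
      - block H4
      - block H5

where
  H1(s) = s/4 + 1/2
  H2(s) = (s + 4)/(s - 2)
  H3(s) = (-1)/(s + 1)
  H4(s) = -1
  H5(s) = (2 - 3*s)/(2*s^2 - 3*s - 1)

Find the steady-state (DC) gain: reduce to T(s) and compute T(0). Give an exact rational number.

First reduce the diagram to T(s).

Step 1. multiply H2, H3, H4, H5 (series) gives (-3*s^2 - 10*s + 8)/(2*s^4 - 5*s^3 - 2*s^2 + 7*s + 2)
Step 2. apply the feedback formula to H1, (H2*H3*H4*H5) gives (2*s^5 - s^4 - 12*s^3 + 3*s^2 + 16*s + 4)/(8*s^4 - 23*s^3 - 24*s^2 + 16*s + 24)
Evaluating the step-2 result (the overall T(s)) at s = 0 gives T(0) = 4/24 = 1/6.

Answer: 1/6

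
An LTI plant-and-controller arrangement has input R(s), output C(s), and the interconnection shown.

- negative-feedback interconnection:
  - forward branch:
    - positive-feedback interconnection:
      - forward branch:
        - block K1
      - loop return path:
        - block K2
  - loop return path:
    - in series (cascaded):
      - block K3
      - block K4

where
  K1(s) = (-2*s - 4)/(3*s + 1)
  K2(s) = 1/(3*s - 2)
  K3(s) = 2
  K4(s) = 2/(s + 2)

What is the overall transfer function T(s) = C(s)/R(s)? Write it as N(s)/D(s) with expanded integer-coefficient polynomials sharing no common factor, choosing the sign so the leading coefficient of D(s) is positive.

1. apply the feedback formula to K1, K2 -> (-6*s^2 - 8*s + 8)/(9*s^2 - s + 2)
2. cascade K3, K4 -> 4/(s + 2)
3. reduce the feedback loop with forward [K1/(1-K1*K2)] and return (K3*K4): this yields T(s), and no further normalization is needed

Final answer: (-6*s^2 - 8*s + 8)/(9*s^2 - 25*s + 18)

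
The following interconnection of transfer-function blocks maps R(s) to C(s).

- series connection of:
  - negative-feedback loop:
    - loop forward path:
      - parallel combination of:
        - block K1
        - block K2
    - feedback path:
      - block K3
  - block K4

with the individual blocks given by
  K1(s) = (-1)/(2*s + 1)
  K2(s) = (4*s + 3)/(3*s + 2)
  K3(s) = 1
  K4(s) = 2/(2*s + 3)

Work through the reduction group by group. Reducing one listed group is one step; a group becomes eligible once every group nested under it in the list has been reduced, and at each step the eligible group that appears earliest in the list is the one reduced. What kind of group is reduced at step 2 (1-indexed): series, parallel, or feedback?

Step 1: sum the parallel branches K1, K2
Step 2: reduce the feedback loop with forward (K1+K2) and return K3
Step 3: series reduction of [(K1+K2)/(1+(K1+K2)*K3)], K4
So the answer for step 2 is feedback.

Hence the answer: feedback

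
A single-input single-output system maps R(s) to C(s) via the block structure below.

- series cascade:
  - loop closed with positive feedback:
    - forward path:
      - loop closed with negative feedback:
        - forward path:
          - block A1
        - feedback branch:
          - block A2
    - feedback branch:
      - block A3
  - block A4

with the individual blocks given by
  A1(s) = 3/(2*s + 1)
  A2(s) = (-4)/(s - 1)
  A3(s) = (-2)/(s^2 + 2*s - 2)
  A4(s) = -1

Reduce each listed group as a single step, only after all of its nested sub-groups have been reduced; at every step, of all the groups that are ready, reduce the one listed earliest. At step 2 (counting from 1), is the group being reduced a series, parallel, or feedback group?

The answer is feedback.

Reasoning:
1. collapse the loop (A1 forward, A2 return)
2. feedback reduction of [A1/(1+A1*A2)], A3
3. reduce the series chain [[A1/(1+A1*A2)]/(1-[A1/(1+A1*A2)]*A3)], A4
Step 2 collapses a feedback group.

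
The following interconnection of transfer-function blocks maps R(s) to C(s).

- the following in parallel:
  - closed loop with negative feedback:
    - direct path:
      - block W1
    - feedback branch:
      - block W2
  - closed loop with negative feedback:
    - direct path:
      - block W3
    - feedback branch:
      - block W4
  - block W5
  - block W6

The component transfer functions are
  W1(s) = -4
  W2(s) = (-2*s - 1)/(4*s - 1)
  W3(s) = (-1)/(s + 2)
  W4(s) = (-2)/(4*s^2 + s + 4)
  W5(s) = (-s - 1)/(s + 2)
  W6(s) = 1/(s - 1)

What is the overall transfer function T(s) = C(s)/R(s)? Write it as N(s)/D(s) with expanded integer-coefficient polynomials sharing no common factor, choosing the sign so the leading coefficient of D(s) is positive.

Step 1: apply the feedback formula to W1, W2, giving (4 - 16*s)/(12*s + 3)
Step 2: apply the feedback formula to W3, W4, giving (-4*s^2 - s - 4)/(4*s^3 + 9*s^2 + 6*s + 10)
Step 3: sum the parallel branches [W1/(1+W1*W2)], [W3/(1+W3*W4)], W5, W6 - this is the overall T(s), already in the required normalized form

Final answer: (-112*s^6 - 312*s^5 + 33*s^4 + 402*s^3 + 414*s^2 + 846*s + 34)/(48*s^6 + 168*s^5 + 123*s^4 - 3*s^3 - 30*s^2 - 246*s - 60)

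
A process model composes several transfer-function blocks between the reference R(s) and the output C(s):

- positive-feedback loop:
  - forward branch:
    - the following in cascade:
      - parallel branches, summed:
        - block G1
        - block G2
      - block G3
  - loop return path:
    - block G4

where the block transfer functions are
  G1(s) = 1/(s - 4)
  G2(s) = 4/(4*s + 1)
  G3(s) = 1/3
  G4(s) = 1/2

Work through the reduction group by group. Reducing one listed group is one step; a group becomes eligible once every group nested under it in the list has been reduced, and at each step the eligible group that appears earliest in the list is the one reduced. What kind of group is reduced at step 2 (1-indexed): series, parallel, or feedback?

Step 1: parallel reduction of G1, G2
Step 2: cascade (G1+G2), G3
Step 3: close the feedback loop around ((G1+G2)*G3), G4
At step 2 the group reduced is series.

Therefore the answer is series.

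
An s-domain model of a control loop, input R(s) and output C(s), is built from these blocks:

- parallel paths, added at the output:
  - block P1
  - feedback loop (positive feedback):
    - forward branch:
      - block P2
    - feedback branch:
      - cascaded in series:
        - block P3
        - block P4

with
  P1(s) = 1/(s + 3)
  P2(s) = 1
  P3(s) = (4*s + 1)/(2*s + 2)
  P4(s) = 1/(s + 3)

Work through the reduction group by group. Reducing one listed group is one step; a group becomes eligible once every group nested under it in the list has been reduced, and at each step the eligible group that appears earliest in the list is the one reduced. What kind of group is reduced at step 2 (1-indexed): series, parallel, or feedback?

The answer is feedback.

Reasoning:
(1) series reduction of P3, P4
(2) reduce the feedback loop with forward P2 and return (P3*P4)
(3) combine P1, [P2/(1-P2*(P3*P4))] in parallel
Step 2 collapses a feedback group.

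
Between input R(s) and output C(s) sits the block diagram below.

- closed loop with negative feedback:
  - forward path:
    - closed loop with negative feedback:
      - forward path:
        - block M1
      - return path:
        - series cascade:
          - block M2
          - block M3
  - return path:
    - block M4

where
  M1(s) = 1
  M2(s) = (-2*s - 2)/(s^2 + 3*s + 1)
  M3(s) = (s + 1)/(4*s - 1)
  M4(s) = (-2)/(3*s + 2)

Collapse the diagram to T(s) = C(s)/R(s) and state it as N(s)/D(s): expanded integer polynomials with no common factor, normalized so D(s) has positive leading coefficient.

1. multiply M2, M3 (series) -> (-2*s^2 - 4*s - 2)/(4*s^3 + 11*s^2 + s - 1)
2. collapse the loop (M1 forward, (M2*M3) return) -> (4*s^3 + 11*s^2 + s - 1)/(4*s^3 + 9*s^2 - 3*s - 3)
3. feedback reduction of [M1/(1+M1*(M2*M3))], M4 - this is the overall T(s), already in the required normalized form

Therefore the answer is (12*s^4 + 41*s^3 + 25*s^2 - s - 2)/(12*s^4 + 27*s^3 - 13*s^2 - 17*s - 4).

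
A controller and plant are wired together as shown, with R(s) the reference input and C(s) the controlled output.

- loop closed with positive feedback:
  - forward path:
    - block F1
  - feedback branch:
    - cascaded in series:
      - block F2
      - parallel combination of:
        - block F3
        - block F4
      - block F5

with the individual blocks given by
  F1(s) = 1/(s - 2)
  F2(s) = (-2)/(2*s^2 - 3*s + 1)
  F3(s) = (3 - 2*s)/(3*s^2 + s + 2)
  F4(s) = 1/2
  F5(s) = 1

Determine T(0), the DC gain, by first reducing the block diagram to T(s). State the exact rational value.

The answer is 1/2.

Reasoning:
[1] reduce the parallel group F3, F4; result (3*s^2 - 3*s + 8)/(6*s^2 + 2*s + 4)
[2] reduce the series chain F2, (F3+F4), F5; result (-3*s^2 + 3*s - 8)/(6*s^4 - 7*s^3 + 4*s^2 - 5*s + 2)
[3] apply the feedback formula to F1, (F2*(F3+F4)*F5); result (6*s^4 - 7*s^3 + 4*s^2 - 5*s + 2)/(6*s^5 - 19*s^4 + 18*s^3 - 10*s^2 + 9*s + 4)
Evaluating the step-3 result (the overall T(s)) at s = 0 gives T(0) = 2/4 = 1/2.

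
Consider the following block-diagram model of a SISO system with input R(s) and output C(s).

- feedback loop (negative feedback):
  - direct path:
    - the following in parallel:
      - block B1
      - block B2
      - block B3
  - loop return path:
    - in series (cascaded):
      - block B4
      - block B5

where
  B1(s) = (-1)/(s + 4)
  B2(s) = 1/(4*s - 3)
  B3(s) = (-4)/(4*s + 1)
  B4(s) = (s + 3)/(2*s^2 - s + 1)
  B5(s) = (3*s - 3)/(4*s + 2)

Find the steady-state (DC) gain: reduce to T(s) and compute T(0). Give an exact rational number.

Step 1 - reduce the parallel group B1, B2, B3: (-28*s^2 - 27*s + 55)/(16*s^3 + 56*s^2 - 35*s - 12)
Step 2 - reduce the series chain B4, B5: (3*s^2 + 6*s - 9)/(8*s^3 + 2*s + 2)
Step 3 - close the feedback loop around (B1+B2+B3), (B4*B5): (-224*s^5 - 216*s^4 + 384*s^3 - 110*s^2 + 56*s + 110)/(128*s^6 + 448*s^5 - 332*s^4 - 201*s^3 + 297*s^2 + 479*s - 519)
DC gain: substitute s = 0 into T(s) from step 3: T(0) = 110/(-519) = -110/519.

Final answer: -110/519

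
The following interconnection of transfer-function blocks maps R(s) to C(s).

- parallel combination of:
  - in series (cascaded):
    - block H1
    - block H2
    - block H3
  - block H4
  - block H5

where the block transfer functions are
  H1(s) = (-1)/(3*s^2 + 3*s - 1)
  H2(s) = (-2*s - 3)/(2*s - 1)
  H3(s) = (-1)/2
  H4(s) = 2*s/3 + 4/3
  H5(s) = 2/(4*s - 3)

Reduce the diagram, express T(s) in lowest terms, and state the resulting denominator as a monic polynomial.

Answer: s^4 - s^3/4 - 29*s^2/24 + 19*s/24 - 1/8

Working:
Step 1. multiply H1, H2, H3 (series) = (-2*s - 3)/(12*s^3 + 6*s^2 - 10*s + 2)
Step 2. add (H1*H2*H3), H4, H5 (parallel) = (96*s^5 + 168*s^4 - 92*s^3 - 144*s^2 + 62*s + 15)/(144*s^4 - 36*s^3 - 174*s^2 + 114*s - 18)
No further cancellation is possible in the step-2 result, so that is T(s). Its denominator becomes monic after dividing by the leading coefficient 144.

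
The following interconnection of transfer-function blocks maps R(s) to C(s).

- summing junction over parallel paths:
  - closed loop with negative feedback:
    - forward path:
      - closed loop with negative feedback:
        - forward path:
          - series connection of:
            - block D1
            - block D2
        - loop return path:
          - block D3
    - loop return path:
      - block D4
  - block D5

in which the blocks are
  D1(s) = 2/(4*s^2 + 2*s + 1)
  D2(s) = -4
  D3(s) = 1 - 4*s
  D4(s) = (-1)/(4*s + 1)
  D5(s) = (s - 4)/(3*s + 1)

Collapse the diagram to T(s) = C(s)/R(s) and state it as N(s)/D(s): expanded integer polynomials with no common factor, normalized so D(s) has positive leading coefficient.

Answer: (16*s^4 + 76*s^3 - 650*s^2 - 79*s - 12)/(48*s^4 + 436*s^3 + 158*s^2 + 9*s + 1)

Working:
Step 1: cascade D1, D2, giving (-8)/(4*s^2 + 2*s + 1)
Step 2: close the feedback loop around (D1*D2), D3, giving (-8)/(4*s^2 + 34*s - 7)
Step 3: apply the feedback formula to [(D1*D2)/(1+(D1*D2)*D3)], D4, giving (-32*s - 8)/(16*s^3 + 140*s^2 + 6*s + 1)
Step 4: add [[(D1*D2)/(1+(D1*D2)*D3)]/(1+[(D1*D2)/(1+(D1*D2)*D3)]*D4)], D5 (parallel), which is the overall transfer function T(s) = C(s)/R(s) in lowest terms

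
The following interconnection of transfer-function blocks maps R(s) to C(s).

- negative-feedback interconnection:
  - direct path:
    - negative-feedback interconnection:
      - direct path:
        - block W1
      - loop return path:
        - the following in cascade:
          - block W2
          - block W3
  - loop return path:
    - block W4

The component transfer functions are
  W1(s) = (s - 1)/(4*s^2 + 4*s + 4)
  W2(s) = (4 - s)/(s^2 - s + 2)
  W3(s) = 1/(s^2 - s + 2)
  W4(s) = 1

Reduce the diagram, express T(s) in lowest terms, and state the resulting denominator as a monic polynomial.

First reduce the diagram to T(s).

Step 1 - reduce the series chain W2, W3; result (4 - s)/(s^4 - 2*s^3 + 5*s^2 - 4*s + 4)
Step 2 - reduce the feedback loop with forward W1 and return (W2*W3); result (s^5 - 3*s^4 + 7*s^3 - 9*s^2 + 8*s - 4)/(4*s^6 - 4*s^5 + 16*s^4 - 4*s^3 + 19*s^2 + 5*s + 12)
Step 3 - feedback reduction of [W1/(1+W1*(W2*W3))], W4; result (s^5 - 3*s^4 + 7*s^3 - 9*s^2 + 8*s - 4)/(4*s^6 - 3*s^5 + 13*s^4 + 3*s^3 + 10*s^2 + 13*s + 8)
T(s) is the step-3 result (common factors already cancelled). Leading coefficient of the denominator: 4. Divide through by 4 for the monic polynomial.

Answer: s^6 - 3*s^5/4 + 13*s^4/4 + 3*s^3/4 + 5*s^2/2 + 13*s/4 + 2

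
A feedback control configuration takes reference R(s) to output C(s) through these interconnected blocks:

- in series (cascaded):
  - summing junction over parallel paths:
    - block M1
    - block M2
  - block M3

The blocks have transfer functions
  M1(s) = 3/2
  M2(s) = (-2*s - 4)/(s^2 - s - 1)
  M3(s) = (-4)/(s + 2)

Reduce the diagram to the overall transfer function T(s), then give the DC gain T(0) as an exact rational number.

First reduce the diagram to T(s).

Step 1. combine M1, M2 in parallel -> (3*s^2 - 7*s - 11)/(2*s^2 - 2*s - 2)
Step 2. combine (M1+M2), M3 in series -> (-6*s^2 + 14*s + 22)/(s^3 + s^2 - 3*s - 2)
Step 2 gives the overall T(s). Then T(0) = 22/(-2) = -11.

Answer: -11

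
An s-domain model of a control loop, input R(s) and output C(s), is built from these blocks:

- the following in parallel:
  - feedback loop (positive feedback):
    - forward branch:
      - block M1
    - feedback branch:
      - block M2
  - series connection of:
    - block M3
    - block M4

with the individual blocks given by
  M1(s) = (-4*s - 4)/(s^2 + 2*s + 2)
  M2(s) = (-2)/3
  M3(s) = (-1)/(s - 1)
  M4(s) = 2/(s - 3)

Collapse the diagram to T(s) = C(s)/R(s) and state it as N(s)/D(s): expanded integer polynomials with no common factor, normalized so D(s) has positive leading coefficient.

Reducing step by step:

[1] collapse the loop (M1 forward, M2 return) gives (-12*s - 12)/(3*s^2 - 2*s - 2)
[2] cascade M3, M4 gives (-2)/(s^2 - 4*s + 3)
[3] sum the parallel branches [M1/(1-M1*M2)], (M3*M4) - this is the overall T(s), already in the required normalized form

Answer: (-12*s^3 + 30*s^2 + 16*s - 32)/(3*s^4 - 14*s^3 + 15*s^2 + 2*s - 6)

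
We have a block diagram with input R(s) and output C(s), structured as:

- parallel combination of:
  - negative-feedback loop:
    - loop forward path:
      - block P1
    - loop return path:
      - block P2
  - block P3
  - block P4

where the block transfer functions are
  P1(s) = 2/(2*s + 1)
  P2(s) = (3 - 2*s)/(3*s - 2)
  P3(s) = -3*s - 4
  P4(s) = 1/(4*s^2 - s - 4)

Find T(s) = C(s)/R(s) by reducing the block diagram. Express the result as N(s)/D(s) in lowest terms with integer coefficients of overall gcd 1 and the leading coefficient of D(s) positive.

Step 1: apply the feedback formula to P1, P2 = (6*s - 4)/(6*s^2 - 5*s + 4)
Step 2: reduce the parallel group [P1/(1+P1*P2)], P3, P4 - this is the overall T(s), already in the required normalized form

Answer: (-72*s^5 - 18*s^4 + 137*s^3 - 52*s^2 - 41*s + 84)/(24*s^4 - 26*s^3 - 3*s^2 + 16*s - 16)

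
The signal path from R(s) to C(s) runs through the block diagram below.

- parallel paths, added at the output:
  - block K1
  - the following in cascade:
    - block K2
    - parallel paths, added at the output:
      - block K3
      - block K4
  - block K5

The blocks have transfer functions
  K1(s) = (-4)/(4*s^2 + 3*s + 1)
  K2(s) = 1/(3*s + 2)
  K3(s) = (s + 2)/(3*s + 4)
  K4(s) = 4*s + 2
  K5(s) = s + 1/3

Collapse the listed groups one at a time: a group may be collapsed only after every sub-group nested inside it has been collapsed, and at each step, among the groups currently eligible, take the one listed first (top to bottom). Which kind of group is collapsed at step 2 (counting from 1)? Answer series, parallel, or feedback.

Step 1: combine K3, K4 in parallel
Step 2: series reduction of K2, (K3+K4)
Step 3: parallel reduction of K1, (K2*(K3+K4)), K5
Step 2 collapses a series group.

Answer: series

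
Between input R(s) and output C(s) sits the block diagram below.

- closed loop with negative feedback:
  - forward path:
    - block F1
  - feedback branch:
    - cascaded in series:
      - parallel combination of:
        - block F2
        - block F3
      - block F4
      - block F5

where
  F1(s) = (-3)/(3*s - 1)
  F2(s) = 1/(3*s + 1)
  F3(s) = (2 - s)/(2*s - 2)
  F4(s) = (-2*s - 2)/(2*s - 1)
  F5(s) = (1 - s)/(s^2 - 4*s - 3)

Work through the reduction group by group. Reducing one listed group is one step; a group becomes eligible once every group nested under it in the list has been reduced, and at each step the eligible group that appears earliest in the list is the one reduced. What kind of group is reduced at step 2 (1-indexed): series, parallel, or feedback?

Reducing step by step:

Step 1 - combine F2, F3 in parallel
Step 2 - cascade (F2+F3), F4, F5
Step 3 - feedback reduction of F1, ((F2+F3)*F4*F5)
So the answer for step 2 is series.

Answer: series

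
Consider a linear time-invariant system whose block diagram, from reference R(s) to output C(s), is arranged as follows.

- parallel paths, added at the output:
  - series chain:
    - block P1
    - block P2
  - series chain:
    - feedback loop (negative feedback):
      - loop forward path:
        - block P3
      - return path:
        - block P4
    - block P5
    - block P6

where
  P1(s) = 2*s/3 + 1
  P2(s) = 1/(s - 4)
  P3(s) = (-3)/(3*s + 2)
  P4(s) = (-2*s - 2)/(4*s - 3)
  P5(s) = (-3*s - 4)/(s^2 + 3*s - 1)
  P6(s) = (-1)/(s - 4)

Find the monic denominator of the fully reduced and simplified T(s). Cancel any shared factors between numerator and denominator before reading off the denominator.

The answer is s^5 - 7*s^4/12 - 161*s^3/12 - 17*s^2/12 + 5*s/3.

Reasoning:
[1] cascade P1, P2 -> (2*s + 3)/(3*s - 12)
[2] apply the feedback formula to P3, P4 -> (9 - 12*s)/(12*s^2 + 5*s)
[3] reduce the series chain [P3/(1+P3*P4)], P5, P6 -> (-36*s^2 - 21*s + 36)/(12*s^5 - 7*s^4 - 161*s^3 - 17*s^2 + 20*s)
[4] reduce the parallel group (P1*P2), ([P3/(1+P3*P4)]*P5*P6) -> (24*s^5 + 118*s^4 + 129*s^3 - 109*s^2 - 78*s + 108)/(36*s^5 - 21*s^4 - 483*s^3 - 51*s^2 + 60*s)
The result of step 4 is T(s) in lowest terms. Its denominator has leading coefficient 36; dividing the denominator through by 36 makes it monic.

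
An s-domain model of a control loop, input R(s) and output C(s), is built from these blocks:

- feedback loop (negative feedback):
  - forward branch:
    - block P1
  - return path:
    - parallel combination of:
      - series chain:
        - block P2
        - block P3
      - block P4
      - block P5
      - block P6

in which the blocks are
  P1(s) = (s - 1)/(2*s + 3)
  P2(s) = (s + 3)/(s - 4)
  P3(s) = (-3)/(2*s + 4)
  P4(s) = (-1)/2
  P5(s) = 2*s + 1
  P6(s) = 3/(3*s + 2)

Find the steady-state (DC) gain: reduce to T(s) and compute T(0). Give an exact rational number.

Reducing step by step:

1. reduce the series chain P2, P3: (-3*s - 9)/(2*s^2 - 4*s - 16)
2. add (P2*P3), P4, P5, P6 (parallel): (12*s^4 - 13*s^3 - 119*s^2 - 137*s - 82)/(6*s^3 - 8*s^2 - 56*s - 32)
3. collapse the loop (P1 forward, ((P2*P3)+P4+P5+P6) return): (6*s^4 - 14*s^3 - 48*s^2 + 24*s + 32)/(12*s^5 - 13*s^4 - 104*s^3 - 154*s^2 - 177*s - 14)
DC gain: substitute s = 0 into T(s) from step 3: T(0) = 32/(-14) = -16/7.

Answer: -16/7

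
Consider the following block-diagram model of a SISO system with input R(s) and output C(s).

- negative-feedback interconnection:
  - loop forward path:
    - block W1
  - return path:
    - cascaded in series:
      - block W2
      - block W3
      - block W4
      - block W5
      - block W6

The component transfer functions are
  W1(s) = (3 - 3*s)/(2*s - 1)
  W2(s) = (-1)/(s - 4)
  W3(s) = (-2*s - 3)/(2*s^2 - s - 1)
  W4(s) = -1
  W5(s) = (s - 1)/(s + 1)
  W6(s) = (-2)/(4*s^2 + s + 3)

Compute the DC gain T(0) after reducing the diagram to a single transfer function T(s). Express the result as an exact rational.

(1) combine W2, W3, W4, W5, W6 in series = (4*s + 6)/(8*s^5 - 18*s^4 - 43*s^3 - 42*s^2 - 37*s - 12)
(2) collapse the loop (W1 forward, (W2*W3*W4*W5*W6) return) = (-24*s^6 + 78*s^5 + 75*s^4 - 3*s^3 - 15*s^2 - 75*s - 36)/(16*s^6 - 44*s^5 - 68*s^4 - 41*s^3 - 44*s^2 + 7*s + 30)
That last expression is T(s); at s = 0 only the constant terms survive, so T(0) = -36/30 = -6/5.

Therefore the answer is -6/5.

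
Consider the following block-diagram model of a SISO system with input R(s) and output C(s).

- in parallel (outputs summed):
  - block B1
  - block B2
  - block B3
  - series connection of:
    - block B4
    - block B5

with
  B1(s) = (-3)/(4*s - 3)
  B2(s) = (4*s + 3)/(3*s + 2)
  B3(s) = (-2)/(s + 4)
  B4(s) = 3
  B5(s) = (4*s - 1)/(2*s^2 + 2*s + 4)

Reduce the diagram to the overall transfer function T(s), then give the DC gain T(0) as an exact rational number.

Step 1: multiply B4, B5 (series), giving (12*s - 3)/(2*s^2 + 2*s + 4)
Step 2: reduce the parallel group B1, B2, B3, (B4*B5), giving (32*s^5 + 238*s^4 + 556*s^3 - 331*s^2 - 550*s - 120)/(24*s^5 + 118*s^4 + 122*s^3 + 120*s^2 - 88*s - 96)
The step-2 result is T(s). Setting s = 0: T(0) = -120/(-96) = 5/4.

Hence the answer: 5/4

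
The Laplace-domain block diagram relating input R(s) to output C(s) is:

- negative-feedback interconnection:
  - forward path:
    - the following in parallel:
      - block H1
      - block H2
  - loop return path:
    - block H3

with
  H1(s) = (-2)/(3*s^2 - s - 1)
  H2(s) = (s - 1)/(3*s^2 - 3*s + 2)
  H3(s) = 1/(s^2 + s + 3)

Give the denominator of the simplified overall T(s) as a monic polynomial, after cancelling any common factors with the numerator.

First reduce the diagram to T(s).

Step 1: sum the parallel branches H1, H2; result (3*s^3 - 10*s^2 + 6*s - 3)/(9*s^4 - 12*s^3 + 6*s^2 + s - 2)
Step 2: close the feedback loop around (H1+H2), H3; result (3*s^5 - 7*s^4 + 5*s^3 - 27*s^2 + 15*s - 9)/(9*s^6 - 3*s^5 + 21*s^4 - 26*s^3 + 7*s^2 + 7*s - 9)
T(s) is the step-2 result (common factors already cancelled). Leading coefficient of the denominator: 9. Divide through by 9 for the monic polynomial.

Answer: s^6 - s^5/3 + 7*s^4/3 - 26*s^3/9 + 7*s^2/9 + 7*s/9 - 1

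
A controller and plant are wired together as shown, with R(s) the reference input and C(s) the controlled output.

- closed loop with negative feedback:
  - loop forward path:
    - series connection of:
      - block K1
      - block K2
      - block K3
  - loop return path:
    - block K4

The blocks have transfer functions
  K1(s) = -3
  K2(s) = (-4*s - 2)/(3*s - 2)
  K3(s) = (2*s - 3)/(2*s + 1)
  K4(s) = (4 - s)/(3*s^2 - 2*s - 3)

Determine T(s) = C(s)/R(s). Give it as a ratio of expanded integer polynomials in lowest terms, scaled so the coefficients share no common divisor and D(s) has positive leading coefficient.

Step 1 - cascade K1, K2, K3; result (12*s - 18)/(3*s - 2)
Step 2 - apply the feedback formula to (K1*K2*K3), K4, giving the overall T(s)

Hence the answer: (36*s^3 - 78*s^2 + 54)/(9*s^3 - 24*s^2 + 61*s - 66)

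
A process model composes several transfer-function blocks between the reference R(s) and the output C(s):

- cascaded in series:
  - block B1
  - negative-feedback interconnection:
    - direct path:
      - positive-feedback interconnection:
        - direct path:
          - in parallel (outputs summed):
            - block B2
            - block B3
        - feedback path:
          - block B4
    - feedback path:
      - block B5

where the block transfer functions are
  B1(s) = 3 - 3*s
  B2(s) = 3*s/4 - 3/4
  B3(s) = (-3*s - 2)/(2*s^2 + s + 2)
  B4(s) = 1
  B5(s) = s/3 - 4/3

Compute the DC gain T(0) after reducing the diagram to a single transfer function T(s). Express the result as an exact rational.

Step 1: parallel reduction of B2, B3 -> (6*s^3 - 3*s^2 - 9*s - 14)/(8*s^2 + 4*s + 8)
Step 2: apply the feedback formula to (B2+B3), B4 -> (-6*s^3 + 3*s^2 + 9*s + 14)/(6*s^3 - 11*s^2 - 13*s - 22)
Step 3: feedback reduction of [(B2+B3)/(1-(B2+B3)*B4)], B5 -> (18*s^3 - 9*s^2 - 27*s - 42)/(6*s^4 - 45*s^3 + 36*s^2 + 61*s + 122)
Step 4: multiply B1, [[(B2+B3)/(1-(B2+B3)*B4)]/(1+[(B2+B3)/(1-(B2+B3)*B4)]*B5)] (series) -> (-54*s^4 + 81*s^3 + 54*s^2 + 45*s - 126)/(6*s^4 - 45*s^3 + 36*s^2 + 61*s + 122)
Step 4 gives the overall T(s). Then T(0) = -126/122 = -63/61.

Hence the answer: -63/61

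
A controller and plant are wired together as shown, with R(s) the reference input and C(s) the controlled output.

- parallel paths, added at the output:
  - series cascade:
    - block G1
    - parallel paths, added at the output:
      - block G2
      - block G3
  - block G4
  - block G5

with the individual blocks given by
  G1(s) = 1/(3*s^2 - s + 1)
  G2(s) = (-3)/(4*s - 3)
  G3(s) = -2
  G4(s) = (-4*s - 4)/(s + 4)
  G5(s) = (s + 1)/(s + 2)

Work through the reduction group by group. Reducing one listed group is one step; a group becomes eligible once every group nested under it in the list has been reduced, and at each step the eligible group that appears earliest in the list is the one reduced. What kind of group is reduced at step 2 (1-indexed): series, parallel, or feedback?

(1) sum the parallel branches G2, G3
(2) combine G1, (G2+G3) in series
(3) add (G1*(G2+G3)), G4, G5 (parallel)
Step 2: series.

Therefore the answer is series.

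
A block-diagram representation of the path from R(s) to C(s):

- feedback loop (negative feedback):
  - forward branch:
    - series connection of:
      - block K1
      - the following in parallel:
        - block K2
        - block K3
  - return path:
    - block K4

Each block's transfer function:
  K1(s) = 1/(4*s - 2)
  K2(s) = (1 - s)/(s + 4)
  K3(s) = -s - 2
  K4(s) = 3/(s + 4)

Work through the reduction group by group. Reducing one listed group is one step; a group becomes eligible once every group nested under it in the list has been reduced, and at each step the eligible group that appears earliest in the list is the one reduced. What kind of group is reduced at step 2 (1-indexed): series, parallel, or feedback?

Step 1 - combine K2, K3 in parallel
Step 2 - cascade K1, (K2+K3)
Step 3 - apply the feedback formula to (K1*(K2+K3)), K4
Step 2: series.

Final answer: series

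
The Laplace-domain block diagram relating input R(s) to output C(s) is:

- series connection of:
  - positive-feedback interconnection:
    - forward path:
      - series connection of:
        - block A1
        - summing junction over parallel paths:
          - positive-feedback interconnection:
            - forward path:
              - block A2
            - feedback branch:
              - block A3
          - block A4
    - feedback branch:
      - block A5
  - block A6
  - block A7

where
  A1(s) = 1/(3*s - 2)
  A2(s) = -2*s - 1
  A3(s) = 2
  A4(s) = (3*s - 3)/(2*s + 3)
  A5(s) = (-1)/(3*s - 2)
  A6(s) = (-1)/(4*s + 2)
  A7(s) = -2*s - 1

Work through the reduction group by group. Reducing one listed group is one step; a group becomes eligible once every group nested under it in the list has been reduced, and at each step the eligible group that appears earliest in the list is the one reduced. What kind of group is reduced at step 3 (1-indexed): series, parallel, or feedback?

Step 1: feedback reduction of A2, A3
Step 2: parallel reduction of [A2/(1-A2*A3)], A4
Step 3: combine A1, ([A2/(1-A2*A3)]+A4) in series
Step 4: close the feedback loop around (A1*([A2/(1-A2*A3)]+A4)), A5
Step 5: series reduction of [(A1*([A2/(1-A2*A3)]+A4))/(1-(A1*([A2/(1-A2*A3)]+A4))*A5)], A6, A7
Step 3: series.

Hence the answer: series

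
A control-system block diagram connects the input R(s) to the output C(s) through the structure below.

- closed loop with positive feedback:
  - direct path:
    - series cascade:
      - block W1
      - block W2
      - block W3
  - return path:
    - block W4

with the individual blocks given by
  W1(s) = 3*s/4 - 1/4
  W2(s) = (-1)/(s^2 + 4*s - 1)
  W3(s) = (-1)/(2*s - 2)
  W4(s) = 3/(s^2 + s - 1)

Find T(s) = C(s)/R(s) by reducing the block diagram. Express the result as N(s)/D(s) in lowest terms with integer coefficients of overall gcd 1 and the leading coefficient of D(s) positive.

Step 1: reduce the series chain W1, W2, W3 = (3*s - 1)/(8*s^3 + 24*s^2 - 40*s + 8)
Step 2: apply the feedback formula to (W1*W2*W3), W4, which is the overall transfer function T(s) = C(s)/R(s) in lowest terms

Therefore the answer is (3*s^3 + 2*s^2 - 4*s + 1)/(8*s^5 + 32*s^4 - 24*s^3 - 56*s^2 + 39*s - 5).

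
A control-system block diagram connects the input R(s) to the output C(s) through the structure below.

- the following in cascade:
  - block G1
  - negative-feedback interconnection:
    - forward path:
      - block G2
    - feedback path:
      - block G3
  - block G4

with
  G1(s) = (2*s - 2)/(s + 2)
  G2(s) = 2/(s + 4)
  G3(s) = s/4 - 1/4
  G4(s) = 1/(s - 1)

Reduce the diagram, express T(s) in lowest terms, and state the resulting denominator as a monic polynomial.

1. collapse the loop (G2 forward, G3 return), giving 4/(3*s + 7)
2. cascade G1, [G2/(1+G2*G3)], G4, giving 8/(3*s^2 + 13*s + 14)
The result of step 2 is T(s) in lowest terms. Its denominator has leading coefficient 3; dividing the denominator through by 3 makes it monic.

Therefore the answer is s^2 + 13*s/3 + 14/3.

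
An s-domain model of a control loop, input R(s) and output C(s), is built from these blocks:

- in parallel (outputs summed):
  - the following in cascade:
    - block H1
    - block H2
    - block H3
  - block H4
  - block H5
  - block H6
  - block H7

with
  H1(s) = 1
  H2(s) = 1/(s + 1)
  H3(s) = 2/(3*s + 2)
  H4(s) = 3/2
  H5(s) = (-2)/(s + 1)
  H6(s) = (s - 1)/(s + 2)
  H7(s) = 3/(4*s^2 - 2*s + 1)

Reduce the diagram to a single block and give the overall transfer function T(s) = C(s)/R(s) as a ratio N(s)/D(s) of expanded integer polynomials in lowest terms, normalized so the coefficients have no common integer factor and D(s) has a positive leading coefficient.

Step 1: multiply H1, H2, H3 (series) gives 2/(3*s^2 + 5*s + 2)
Step 2: sum the parallel branches (H1*H2*H3), H4, H5, H6, H7, giving the overall T(s)

Final answer: (60*s^5 + 70*s^4 - 9*s^3 + 87*s^2 + 74*s + 24)/(24*s^5 + 76*s^4 + 58*s^3 + 6*s^2 + 8*s + 8)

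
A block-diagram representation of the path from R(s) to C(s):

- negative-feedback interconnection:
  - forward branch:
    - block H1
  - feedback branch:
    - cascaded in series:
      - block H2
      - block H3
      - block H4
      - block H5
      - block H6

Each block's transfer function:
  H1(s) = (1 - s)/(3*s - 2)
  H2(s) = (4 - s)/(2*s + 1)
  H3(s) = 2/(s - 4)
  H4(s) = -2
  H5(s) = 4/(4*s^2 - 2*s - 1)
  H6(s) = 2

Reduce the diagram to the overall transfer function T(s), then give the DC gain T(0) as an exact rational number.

Step 1. reduce the series chain H2, H3, H4, H5, H6: 32/(8*s^3 - 4*s - 1)
Step 2. apply the feedback formula to H1, (H2*H3*H4*H5*H6): (-8*s^4 + 8*s^3 + 4*s^2 - 3*s - 1)/(24*s^4 - 16*s^3 - 12*s^2 - 27*s + 34)
Evaluating the step-2 result (the overall T(s)) at s = 0 gives T(0) = -1/34.

Hence the answer: -1/34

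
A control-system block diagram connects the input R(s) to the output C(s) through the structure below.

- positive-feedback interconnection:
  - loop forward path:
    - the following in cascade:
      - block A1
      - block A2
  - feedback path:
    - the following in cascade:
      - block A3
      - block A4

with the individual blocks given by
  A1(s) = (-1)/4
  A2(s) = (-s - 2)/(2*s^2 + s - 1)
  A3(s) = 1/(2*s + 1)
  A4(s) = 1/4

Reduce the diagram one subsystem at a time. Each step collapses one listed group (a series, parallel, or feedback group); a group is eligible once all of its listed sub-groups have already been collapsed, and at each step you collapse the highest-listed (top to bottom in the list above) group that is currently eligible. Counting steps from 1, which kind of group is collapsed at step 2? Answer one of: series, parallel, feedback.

[1] multiply A1, A2 (series)
[2] series reduction of A3, A4
[3] apply the feedback formula to (A1*A2), (A3*A4)
So the answer for step 2 is series.

Hence the answer: series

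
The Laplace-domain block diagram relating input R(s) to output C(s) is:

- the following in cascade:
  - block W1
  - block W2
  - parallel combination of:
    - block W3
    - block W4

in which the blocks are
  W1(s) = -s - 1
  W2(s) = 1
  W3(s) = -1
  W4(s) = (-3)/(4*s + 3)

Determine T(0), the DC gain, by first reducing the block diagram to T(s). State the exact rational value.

[1] reduce the parallel group W3, W4 -> (-4*s - 6)/(4*s + 3)
[2] series reduction of W1, W2, (W3+W4) -> (4*s^2 + 10*s + 6)/(4*s + 3)
Step 2 gives the overall T(s). Then T(0) = 6/3 = 2.

Answer: 2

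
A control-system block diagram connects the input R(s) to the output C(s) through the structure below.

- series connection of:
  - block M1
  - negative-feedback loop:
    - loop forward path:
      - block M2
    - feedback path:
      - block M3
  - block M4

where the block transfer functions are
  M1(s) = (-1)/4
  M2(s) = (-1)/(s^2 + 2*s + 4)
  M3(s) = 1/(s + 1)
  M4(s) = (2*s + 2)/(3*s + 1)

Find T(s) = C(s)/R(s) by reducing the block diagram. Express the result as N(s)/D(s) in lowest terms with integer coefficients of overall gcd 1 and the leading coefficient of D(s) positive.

Answer: (s^2 + 2*s + 1)/(6*s^4 + 20*s^3 + 42*s^2 + 30*s + 6)

Working:
(1) feedback reduction of M2, M3; result (-s - 1)/(s^3 + 3*s^2 + 6*s + 3)
(2) combine M1, [M2/(1+M2*M3)], M4 in series - this is the overall T(s), already in the required normalized form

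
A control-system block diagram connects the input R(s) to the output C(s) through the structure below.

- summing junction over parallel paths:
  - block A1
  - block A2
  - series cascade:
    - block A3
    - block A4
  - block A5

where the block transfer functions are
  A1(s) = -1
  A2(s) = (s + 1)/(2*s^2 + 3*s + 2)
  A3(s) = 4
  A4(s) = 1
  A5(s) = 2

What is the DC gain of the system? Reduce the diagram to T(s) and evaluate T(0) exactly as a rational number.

(1) series reduction of A3, A4 -> 4
(2) add A1, A2, (A3*A4), A5 (parallel) -> (10*s^2 + 16*s + 11)/(2*s^2 + 3*s + 2)
Step 2 gives the overall T(s). Then T(0) = 11/2.

Therefore the answer is 11/2.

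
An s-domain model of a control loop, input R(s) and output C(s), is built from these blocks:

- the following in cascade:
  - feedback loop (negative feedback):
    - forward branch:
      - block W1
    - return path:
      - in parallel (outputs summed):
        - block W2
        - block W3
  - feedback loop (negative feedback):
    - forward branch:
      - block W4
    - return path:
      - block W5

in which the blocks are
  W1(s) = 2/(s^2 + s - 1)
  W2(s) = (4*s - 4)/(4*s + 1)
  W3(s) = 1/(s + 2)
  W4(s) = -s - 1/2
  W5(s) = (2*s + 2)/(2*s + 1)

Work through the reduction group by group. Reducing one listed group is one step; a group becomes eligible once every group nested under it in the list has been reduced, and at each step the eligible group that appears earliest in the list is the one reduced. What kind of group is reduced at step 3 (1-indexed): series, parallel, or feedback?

The answer is feedback.

Reasoning:
Step 1. sum the parallel branches W2, W3
Step 2. close the feedback loop around W1, (W2+W3)
Step 3. close the feedback loop around W4, W5
Step 4. reduce the series chain [W1/(1+W1*(W2+W3))], [W4/(1+W4*W5)]
So the answer for step 3 is feedback.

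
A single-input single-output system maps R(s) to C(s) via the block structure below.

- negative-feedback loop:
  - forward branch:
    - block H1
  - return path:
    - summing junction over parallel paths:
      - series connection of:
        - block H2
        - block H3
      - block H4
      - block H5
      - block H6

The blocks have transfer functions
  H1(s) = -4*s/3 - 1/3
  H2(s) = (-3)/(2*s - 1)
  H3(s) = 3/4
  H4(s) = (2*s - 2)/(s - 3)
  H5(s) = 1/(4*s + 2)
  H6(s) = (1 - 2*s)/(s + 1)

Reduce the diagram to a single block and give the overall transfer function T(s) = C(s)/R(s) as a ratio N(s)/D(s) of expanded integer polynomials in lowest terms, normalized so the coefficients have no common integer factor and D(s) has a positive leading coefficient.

Answer: (64*s^5 - 112*s^4 - 240*s^3 - 20*s^2 + 56*s + 12)/(344*s^4 - 58*s^3 + 237*s^2 + 224*s + 17)

Working:
Step 1: combine H2, H3 in series = (-9)/(8*s - 4)
Step 2: combine (H2*H3), H4, H5, H6 in parallel = (98*s^3 - 63*s^2 + 36*s + 53)/(16*s^4 - 32*s^3 - 52*s^2 + 8*s + 12)
Step 3: apply the feedback formula to H1, ((H2*H3)+H4+H5+H6): this yields T(s), and no further normalization is needed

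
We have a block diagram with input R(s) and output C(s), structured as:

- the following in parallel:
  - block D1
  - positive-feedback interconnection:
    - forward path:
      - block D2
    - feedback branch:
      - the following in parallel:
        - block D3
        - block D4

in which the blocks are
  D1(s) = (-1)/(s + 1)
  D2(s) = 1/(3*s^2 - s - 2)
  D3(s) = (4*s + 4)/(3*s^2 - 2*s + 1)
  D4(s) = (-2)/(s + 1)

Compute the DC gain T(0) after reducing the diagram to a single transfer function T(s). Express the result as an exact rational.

First reduce the diagram to T(s).

1. combine D3, D4 in parallel = (-2*s^2 + 12*s + 2)/(3*s^3 + s^2 - s + 1)
2. collapse the loop (D2 forward, (D3+D4) return) = (3*s^3 + s^2 - s + 1)/(9*s^5 - 10*s^3 + 4*s^2 - 11*s - 4)
3. combine D1, [D2/(1-D2*(D3+D4))] in parallel = (-9*s^5 + 3*s^4 + 14*s^3 - 4*s^2 + 11*s + 5)/(9*s^6 + 9*s^5 - 10*s^4 - 6*s^3 - 7*s^2 - 15*s - 4)
DC gain: substitute s = 0 into T(s) from step 3: T(0) = 5/(-4) = -5/4.

Answer: -5/4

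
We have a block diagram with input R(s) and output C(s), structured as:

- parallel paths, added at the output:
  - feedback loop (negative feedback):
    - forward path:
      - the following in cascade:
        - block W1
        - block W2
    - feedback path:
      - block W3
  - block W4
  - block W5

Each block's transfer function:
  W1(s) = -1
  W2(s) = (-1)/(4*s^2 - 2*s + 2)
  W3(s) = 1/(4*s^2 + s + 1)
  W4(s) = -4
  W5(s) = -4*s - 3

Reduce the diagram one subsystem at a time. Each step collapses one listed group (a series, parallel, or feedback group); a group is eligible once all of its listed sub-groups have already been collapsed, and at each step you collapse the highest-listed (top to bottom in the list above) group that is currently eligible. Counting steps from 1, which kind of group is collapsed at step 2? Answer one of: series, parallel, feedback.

Step 1: series reduction of W1, W2
Step 2: close the feedback loop around (W1*W2), W3
Step 3: add [(W1*W2)/(1+(W1*W2)*W3)], W4, W5 (parallel)
Step 2: feedback.

Therefore the answer is feedback.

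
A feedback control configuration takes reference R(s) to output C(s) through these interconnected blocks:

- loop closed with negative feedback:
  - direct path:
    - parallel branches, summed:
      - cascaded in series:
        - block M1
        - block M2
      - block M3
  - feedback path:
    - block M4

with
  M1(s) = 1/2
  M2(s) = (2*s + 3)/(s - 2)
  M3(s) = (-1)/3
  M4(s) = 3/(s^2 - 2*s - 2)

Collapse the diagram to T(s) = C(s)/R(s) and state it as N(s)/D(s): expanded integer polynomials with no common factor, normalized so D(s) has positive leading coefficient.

1. multiply M1, M2 (series) gives (2*s + 3)/(2*s - 4)
2. combine (M1*M2), M3 in parallel gives (4*s + 13)/(6*s - 12)
3. reduce the feedback loop with forward ((M1*M2)+M3) and return M4; the result is T(s) itself (integer coefficients, no common factor, positive leading denominator coefficient)

Answer: (4*s^3 + 5*s^2 - 34*s - 26)/(6*s^3 - 24*s^2 + 24*s + 63)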